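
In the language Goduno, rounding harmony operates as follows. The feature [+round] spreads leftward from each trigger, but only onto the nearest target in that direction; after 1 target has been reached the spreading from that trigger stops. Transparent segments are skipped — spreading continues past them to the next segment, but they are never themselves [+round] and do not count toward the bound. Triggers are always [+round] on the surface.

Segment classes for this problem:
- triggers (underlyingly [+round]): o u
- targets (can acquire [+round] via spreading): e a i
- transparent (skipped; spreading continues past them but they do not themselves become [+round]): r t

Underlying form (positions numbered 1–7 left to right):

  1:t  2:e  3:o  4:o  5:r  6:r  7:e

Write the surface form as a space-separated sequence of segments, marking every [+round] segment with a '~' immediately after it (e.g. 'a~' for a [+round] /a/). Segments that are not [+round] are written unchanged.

From /o/ at 3 leftward: 2 /e/ → [+round]; bound reached.
From /o/ at 4 leftward: 3 /o/ is itself a trigger — this domain ends here.
Target with no active source: position 7 stays [-round].
[+round] positions on the surface: 2 3 4.

t e~ o~ o~ r r e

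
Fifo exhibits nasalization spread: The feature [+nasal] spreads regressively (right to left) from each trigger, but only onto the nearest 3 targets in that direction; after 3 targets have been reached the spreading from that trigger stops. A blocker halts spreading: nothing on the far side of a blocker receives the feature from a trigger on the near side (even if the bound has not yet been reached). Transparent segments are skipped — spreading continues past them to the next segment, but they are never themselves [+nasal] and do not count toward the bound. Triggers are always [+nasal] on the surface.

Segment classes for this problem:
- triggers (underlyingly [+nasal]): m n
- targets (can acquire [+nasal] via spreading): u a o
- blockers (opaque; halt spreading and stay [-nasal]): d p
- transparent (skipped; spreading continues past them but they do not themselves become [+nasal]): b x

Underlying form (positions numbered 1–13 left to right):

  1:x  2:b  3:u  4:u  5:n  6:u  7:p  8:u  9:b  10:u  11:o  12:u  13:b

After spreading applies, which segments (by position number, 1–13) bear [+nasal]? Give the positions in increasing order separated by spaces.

From /n/ at 5 leftward: 4 /u/ → [+nasal]; 3 /u/ → [+nasal]; 2 /b/ transparent; 1 /x/ transparent; word edge.
Targets with no active source: positions 6 8 10 11 12 stay [-nasal].

3 4 5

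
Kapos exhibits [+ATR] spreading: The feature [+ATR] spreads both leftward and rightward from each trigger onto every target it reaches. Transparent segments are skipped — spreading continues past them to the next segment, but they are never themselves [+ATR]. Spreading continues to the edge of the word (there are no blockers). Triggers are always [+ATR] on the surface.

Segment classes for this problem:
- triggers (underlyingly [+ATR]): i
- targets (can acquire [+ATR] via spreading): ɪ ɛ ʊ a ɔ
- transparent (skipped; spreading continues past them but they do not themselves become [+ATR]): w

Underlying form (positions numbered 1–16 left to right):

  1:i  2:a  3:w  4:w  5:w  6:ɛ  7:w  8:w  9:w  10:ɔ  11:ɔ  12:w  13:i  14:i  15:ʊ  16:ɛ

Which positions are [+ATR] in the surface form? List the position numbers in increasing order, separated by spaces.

From /i/ at 1 rightward: 2 /a/ → [+ATR]; 3 /w/ transparent; 4 /w/ transparent; 5 /w/ transparent; 6 /ɛ/ → [+ATR]; 7 /w/ transparent; 8 /w/ transparent; 9 /w/ transparent; 10 /ɔ/ → [+ATR]; 11 /ɔ/ → [+ATR]; 12 /w/ transparent; 13 /i/ is itself a trigger — this domain ends here.
From /i/ at 1 leftward: word edge.
From /i/ at 13 rightward: 14 /i/ is itself a trigger — this domain ends here.
From /i/ at 13 leftward: 12 /w/ transparent; 11 /ɔ/ → [+ATR]; 10 /ɔ/ → [+ATR]; 9 /w/ transparent; 8 /w/ transparent; 7 /w/ transparent; 6 /ɛ/ → [+ATR]; 5 /w/ transparent; 4 /w/ transparent; 3 /w/ transparent; 2 /a/ → [+ATR]; 1 /i/ is itself a trigger — this domain ends here.
From /i/ at 14 rightward: 15 /ʊ/ → [+ATR]; 16 /ɛ/ → [+ATR]; word edge.
From /i/ at 14 leftward: 13 /i/ is itself a trigger — this domain ends here.

1 2 6 10 11 13 14 15 16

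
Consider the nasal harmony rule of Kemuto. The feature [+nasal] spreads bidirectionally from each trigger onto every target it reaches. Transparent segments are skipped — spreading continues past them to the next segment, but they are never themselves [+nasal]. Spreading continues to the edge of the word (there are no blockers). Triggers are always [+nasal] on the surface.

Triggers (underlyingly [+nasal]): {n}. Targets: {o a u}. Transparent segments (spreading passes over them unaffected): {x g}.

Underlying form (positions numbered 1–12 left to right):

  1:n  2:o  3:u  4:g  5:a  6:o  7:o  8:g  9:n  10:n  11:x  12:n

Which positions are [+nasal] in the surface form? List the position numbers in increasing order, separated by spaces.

1 2 3 5 6 7 9 10 12

From /n/ at 1 rightward: 2 /o/ → [+nasal]; 3 /u/ → [+nasal]; 4 /g/ transparent; 5 /a/ → [+nasal]; 6 /o/ → [+nasal]; 7 /o/ → [+nasal]; 8 /g/ transparent; 9 /n/ is itself a trigger — this domain ends here.
From /n/ at 1 leftward: word edge.
From /n/ at 9 rightward: 10 /n/ is itself a trigger — this domain ends here.
From /n/ at 9 leftward: 8 /g/ transparent; 7 /o/ → [+nasal]; 6 /o/ → [+nasal]; 5 /a/ → [+nasal]; 4 /g/ transparent; 3 /u/ → [+nasal]; 2 /o/ → [+nasal]; 1 /n/ is itself a trigger — this domain ends here.
From /n/ at 10 rightward: 11 /x/ transparent; 12 /n/ is itself a trigger — this domain ends here.
From /n/ at 10 leftward: 9 /n/ is itself a trigger — this domain ends here.
From /n/ at 12 rightward: word edge.
From /n/ at 12 leftward: 11 /x/ transparent; 10 /n/ is itself a trigger — this domain ends here.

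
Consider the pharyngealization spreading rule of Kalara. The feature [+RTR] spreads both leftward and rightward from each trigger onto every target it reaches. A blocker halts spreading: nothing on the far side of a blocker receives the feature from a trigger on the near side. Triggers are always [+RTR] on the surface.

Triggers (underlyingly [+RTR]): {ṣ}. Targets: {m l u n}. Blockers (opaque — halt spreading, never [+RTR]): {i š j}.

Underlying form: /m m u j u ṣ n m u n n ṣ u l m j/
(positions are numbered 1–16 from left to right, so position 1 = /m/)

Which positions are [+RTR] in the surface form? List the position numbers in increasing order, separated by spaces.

From /ṣ/ at 6 rightward: 7 /n/ → [+RTR]; 8 /m/ → [+RTR]; 9 /u/ → [+RTR]; 10 /n/ → [+RTR]; 11 /n/ → [+RTR]; 12 /ṣ/ is itself a trigger — this domain ends here.
From /ṣ/ at 6 leftward: 5 /u/ → [+RTR]; 4 /j/ blocks.
From /ṣ/ at 12 rightward: 13 /u/ → [+RTR]; 14 /l/ → [+RTR]; 15 /m/ → [+RTR]; 16 /j/ blocks.
From /ṣ/ at 12 leftward: 11 /n/ → [+RTR]; 10 /n/ → [+RTR]; 9 /u/ → [+RTR]; 8 /m/ → [+RTR]; 7 /n/ → [+RTR]; 6 /ṣ/ is itself a trigger — this domain ends here.
Targets with no active source: positions 1 2 3 stay [-emphatic].

5 6 7 8 9 10 11 12 13 14 15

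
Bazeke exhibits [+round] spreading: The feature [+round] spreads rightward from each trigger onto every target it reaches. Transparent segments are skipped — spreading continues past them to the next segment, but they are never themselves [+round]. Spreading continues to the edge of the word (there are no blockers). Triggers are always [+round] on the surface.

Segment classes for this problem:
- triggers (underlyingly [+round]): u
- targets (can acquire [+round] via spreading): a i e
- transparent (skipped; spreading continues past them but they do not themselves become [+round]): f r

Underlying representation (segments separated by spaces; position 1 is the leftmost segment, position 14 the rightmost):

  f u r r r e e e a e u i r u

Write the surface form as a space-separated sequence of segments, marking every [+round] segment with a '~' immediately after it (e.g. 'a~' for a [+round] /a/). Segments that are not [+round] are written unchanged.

f u~ r r r e~ e~ e~ a~ e~ u~ i~ r u~

From /u/ at 2 rightward: 3 /r/ transparent; 4 /r/ transparent; 5 /r/ transparent; 6 /e/ → [+round]; 7 /e/ → [+round]; 8 /e/ → [+round]; 9 /a/ → [+round]; 10 /e/ → [+round]; 11 /u/ is itself a trigger — this domain ends here.
From /u/ at 11 rightward: 12 /i/ → [+round]; 13 /r/ transparent; 14 /u/ is itself a trigger — this domain ends here.
From /u/ at 14 rightward: word edge.
[+round] positions on the surface: 2 6 7 8 9 10 11 12 14.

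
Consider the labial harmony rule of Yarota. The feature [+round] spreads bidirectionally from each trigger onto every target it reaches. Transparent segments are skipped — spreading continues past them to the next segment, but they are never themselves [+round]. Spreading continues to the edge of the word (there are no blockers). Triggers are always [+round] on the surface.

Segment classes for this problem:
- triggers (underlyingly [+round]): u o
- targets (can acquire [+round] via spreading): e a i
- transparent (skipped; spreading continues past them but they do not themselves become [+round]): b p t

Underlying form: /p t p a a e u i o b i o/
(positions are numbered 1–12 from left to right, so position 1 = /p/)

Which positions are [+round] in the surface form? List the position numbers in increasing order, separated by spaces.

4 5 6 7 8 9 11 12

From /u/ at 7 rightward: 8 /i/ → [+round]; 9 /o/ is itself a trigger — this domain ends here.
From /u/ at 7 leftward: 6 /e/ → [+round]; 5 /a/ → [+round]; 4 /a/ → [+round]; 3 /p/ transparent; 2 /t/ transparent; 1 /p/ transparent; word edge.
From /o/ at 9 rightward: 10 /b/ transparent; 11 /i/ → [+round]; 12 /o/ is itself a trigger — this domain ends here.
From /o/ at 9 leftward: 8 /i/ → [+round]; 7 /u/ is itself a trigger — this domain ends here.
From /o/ at 12 rightward: word edge.
From /o/ at 12 leftward: 11 /i/ → [+round]; 10 /b/ transparent; 9 /o/ is itself a trigger — this domain ends here.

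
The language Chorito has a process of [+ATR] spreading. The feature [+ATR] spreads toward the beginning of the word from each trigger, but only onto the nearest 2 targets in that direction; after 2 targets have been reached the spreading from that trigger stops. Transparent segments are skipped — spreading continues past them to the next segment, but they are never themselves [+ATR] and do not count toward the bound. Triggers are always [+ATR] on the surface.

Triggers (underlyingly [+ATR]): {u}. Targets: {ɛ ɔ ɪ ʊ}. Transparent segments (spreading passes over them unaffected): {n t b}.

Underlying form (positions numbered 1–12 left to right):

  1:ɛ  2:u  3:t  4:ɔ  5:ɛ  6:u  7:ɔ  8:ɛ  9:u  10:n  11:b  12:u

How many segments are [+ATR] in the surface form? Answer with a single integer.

From /u/ at 2 leftward: 1 /ɛ/ → [+ATR]; word edge.
From /u/ at 6 leftward: 5 /ɛ/ → [+ATR]; 4 /ɔ/ → [+ATR]; bound reached.
From /u/ at 9 leftward: 8 /ɛ/ → [+ATR]; 7 /ɔ/ → [+ATR]; bound reached.
From /u/ at 12 leftward: 11 /b/ transparent; 10 /n/ transparent; 9 /u/ is itself a trigger — this domain ends here.
[+ATR] positions on the surface: 1 2 4 5 6 7 8 9 12.

9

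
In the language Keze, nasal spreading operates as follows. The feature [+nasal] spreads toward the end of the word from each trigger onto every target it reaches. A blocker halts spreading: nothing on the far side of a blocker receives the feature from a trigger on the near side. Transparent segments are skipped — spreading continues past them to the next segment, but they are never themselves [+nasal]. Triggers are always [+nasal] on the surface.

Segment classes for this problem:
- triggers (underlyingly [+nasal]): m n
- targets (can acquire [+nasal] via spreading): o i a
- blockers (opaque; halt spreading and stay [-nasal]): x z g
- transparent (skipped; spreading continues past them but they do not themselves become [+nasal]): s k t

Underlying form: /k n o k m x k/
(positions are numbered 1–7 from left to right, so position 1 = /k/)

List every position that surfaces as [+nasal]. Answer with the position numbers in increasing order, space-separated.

From /n/ at 2 rightward: 3 /o/ → [+nasal]; 4 /k/ transparent; 5 /m/ is itself a trigger — this domain ends here.
From /m/ at 5 rightward: 6 /x/ blocks.

2 3 5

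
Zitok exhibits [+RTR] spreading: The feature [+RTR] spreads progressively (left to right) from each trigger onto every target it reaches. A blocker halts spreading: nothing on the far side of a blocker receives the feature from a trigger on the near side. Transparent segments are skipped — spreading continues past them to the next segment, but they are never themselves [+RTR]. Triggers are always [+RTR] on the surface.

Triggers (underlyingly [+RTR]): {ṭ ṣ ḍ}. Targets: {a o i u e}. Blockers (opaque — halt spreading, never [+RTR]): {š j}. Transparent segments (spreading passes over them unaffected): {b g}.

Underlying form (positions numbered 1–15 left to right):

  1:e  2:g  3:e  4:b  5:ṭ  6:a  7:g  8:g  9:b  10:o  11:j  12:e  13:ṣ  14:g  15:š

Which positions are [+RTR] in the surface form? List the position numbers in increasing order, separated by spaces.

From /ṭ/ at 5 rightward: 6 /a/ → [+RTR]; 7 /g/ transparent; 8 /g/ transparent; 9 /b/ transparent; 10 /o/ → [+RTR]; 11 /j/ blocks.
From /ṣ/ at 13 rightward: 14 /g/ transparent; 15 /š/ blocks.
Targets with no active source: positions 1 3 12 stay [-emphatic].

5 6 10 13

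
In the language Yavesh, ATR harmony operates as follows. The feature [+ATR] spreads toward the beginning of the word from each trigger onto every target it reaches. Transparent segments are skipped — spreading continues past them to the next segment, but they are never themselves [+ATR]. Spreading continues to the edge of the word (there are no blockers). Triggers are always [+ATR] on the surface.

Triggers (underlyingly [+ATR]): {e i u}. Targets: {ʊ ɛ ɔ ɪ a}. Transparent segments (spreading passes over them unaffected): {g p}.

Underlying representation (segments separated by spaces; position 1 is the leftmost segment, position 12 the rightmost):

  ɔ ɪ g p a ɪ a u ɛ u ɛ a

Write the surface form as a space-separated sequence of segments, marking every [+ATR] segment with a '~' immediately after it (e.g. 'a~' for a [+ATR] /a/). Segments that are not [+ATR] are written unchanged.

From /u/ at 8 leftward: 7 /a/ → [+ATR]; 6 /ɪ/ → [+ATR]; 5 /a/ → [+ATR]; 4 /p/ transparent; 3 /g/ transparent; 2 /ɪ/ → [+ATR]; 1 /ɔ/ → [+ATR]; word edge.
From /u/ at 10 leftward: 9 /ɛ/ → [+ATR]; 8 /u/ is itself a trigger — this domain ends here.
Targets with no active source: positions 11 12 stay [-ATR].
[+ATR] positions on the surface: 1 2 5 6 7 8 9 10.

ɔ~ ɪ~ g p a~ ɪ~ a~ u~ ɛ~ u~ ɛ a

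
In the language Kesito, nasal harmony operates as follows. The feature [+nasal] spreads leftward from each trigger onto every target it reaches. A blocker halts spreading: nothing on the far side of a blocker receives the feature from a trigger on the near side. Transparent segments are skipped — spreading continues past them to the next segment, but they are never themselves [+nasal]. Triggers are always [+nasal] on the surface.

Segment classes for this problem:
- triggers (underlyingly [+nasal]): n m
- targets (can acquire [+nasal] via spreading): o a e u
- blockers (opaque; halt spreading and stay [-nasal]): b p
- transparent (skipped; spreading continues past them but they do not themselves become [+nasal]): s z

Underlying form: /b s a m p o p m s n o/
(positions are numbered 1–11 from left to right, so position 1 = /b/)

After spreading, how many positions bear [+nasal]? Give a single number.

From /m/ at 4 leftward: 3 /a/ → [+nasal]; 2 /s/ transparent; 1 /b/ blocks.
From /m/ at 8 leftward: 7 /p/ blocks.
From /n/ at 10 leftward: 9 /s/ transparent; 8 /m/ is itself a trigger — this domain ends here.
Targets with no active source: positions 6 11 stay [-nasal].
[+nasal] positions on the surface: 3 4 8 10.

4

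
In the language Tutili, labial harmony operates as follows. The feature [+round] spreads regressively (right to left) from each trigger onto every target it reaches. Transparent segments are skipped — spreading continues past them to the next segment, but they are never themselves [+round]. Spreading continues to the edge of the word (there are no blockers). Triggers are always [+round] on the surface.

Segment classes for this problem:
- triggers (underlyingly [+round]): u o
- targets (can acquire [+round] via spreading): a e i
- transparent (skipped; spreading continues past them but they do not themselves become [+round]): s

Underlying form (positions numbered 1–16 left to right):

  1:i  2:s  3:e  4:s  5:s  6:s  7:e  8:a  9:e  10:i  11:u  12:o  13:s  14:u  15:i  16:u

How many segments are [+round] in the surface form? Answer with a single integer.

From /u/ at 11 leftward: 10 /i/ → [+round]; 9 /e/ → [+round]; 8 /a/ → [+round]; 7 /e/ → [+round]; 6 /s/ transparent; 5 /s/ transparent; 4 /s/ transparent; 3 /e/ → [+round]; 2 /s/ transparent; 1 /i/ → [+round]; word edge.
From /o/ at 12 leftward: 11 /u/ is itself a trigger — this domain ends here.
From /u/ at 14 leftward: 13 /s/ transparent; 12 /o/ is itself a trigger — this domain ends here.
From /u/ at 16 leftward: 15 /i/ → [+round]; 14 /u/ is itself a trigger — this domain ends here.
[+round] positions on the surface: 1 3 7 8 9 10 11 12 14 15 16.

11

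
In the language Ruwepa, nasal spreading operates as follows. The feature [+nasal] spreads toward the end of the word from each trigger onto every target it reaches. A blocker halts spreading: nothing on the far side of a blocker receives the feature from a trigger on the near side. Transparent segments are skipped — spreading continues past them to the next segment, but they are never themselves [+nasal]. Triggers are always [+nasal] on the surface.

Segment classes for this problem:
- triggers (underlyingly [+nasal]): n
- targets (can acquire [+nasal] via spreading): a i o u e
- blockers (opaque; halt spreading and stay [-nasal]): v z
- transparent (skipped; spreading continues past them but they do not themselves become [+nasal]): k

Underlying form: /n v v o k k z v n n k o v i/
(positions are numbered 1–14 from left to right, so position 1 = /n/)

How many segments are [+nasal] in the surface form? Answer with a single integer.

4

From /n/ at 1 rightward: 2 /v/ blocks.
From /n/ at 9 rightward: 10 /n/ is itself a trigger — this domain ends here.
From /n/ at 10 rightward: 11 /k/ transparent; 12 /o/ → [+nasal]; 13 /v/ blocks.
Targets with no active source: positions 4 14 stay [-nasal].
[+nasal] positions on the surface: 1 9 10 12.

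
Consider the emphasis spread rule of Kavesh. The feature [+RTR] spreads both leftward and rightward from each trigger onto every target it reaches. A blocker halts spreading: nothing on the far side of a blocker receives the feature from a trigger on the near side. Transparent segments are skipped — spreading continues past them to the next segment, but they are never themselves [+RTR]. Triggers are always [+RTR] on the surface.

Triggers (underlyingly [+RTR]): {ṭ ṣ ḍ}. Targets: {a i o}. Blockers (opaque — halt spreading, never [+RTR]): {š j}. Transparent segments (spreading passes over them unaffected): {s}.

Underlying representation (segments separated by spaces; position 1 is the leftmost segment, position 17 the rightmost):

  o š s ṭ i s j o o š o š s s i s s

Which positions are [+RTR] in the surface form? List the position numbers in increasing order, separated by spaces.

From /ṭ/ at 4 rightward: 5 /i/ → [+RTR]; 6 /s/ transparent; 7 /j/ blocks.
From /ṭ/ at 4 leftward: 3 /s/ transparent; 2 /š/ blocks.
Targets with no active source: positions 1 8 9 11 15 stay [-emphatic].

4 5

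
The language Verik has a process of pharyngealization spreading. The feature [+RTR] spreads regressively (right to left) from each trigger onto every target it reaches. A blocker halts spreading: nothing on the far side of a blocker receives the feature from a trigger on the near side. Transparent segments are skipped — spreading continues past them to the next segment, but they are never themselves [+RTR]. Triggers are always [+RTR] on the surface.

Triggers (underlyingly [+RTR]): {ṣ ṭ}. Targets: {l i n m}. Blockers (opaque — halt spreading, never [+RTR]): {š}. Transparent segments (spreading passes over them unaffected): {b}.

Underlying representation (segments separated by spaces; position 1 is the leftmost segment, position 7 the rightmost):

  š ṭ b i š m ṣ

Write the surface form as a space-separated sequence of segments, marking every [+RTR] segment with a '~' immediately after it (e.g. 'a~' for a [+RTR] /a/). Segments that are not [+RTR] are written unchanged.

From /ṭ/ at 2 leftward: 1 /š/ blocks.
From /ṣ/ at 7 leftward: 6 /m/ → [+RTR]; 5 /š/ blocks.
Target with no active source: position 4 stays [-emphatic].
[+RTR] positions on the surface: 2 6 7.

š ṭ~ b i š m~ ṣ~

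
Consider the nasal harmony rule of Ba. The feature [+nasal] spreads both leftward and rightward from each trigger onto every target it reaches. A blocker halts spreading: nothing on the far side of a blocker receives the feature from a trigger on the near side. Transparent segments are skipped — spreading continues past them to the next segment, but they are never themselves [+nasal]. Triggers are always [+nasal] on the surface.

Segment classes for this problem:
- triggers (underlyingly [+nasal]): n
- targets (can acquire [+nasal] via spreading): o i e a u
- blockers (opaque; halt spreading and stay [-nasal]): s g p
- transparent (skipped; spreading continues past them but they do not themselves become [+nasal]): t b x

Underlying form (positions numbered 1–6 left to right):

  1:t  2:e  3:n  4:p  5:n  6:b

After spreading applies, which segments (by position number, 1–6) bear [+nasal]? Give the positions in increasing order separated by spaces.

2 3 5

From /n/ at 3 rightward: 4 /p/ blocks.
From /n/ at 3 leftward: 2 /e/ → [+nasal]; 1 /t/ transparent; word edge.
From /n/ at 5 rightward: 6 /b/ transparent; word edge.
From /n/ at 5 leftward: 4 /p/ blocks.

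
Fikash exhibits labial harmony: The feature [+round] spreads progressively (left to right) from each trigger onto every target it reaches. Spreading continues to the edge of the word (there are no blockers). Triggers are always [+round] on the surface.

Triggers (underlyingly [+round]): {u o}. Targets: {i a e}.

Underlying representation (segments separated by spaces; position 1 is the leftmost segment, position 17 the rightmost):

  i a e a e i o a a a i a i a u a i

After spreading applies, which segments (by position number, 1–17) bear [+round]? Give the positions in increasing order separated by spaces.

7 8 9 10 11 12 13 14 15 16 17

From /o/ at 7 rightward: 8 /a/ → [+round]; 9 /a/ → [+round]; 10 /a/ → [+round]; 11 /i/ → [+round]; 12 /a/ → [+round]; 13 /i/ → [+round]; 14 /a/ → [+round]; 15 /u/ is itself a trigger — this domain ends here.
From /u/ at 15 rightward: 16 /a/ → [+round]; 17 /i/ → [+round]; word edge.
Targets with no active source: positions 1 2 3 4 5 6 stay [-round].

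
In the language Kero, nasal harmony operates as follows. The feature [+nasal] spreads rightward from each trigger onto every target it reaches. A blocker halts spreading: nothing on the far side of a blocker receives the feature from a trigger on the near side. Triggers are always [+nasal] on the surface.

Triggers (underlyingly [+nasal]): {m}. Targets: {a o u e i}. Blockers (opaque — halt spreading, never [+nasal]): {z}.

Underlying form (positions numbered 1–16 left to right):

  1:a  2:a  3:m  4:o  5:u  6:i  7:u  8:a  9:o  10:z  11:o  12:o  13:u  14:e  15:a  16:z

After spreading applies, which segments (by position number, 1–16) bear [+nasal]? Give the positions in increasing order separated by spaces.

3 4 5 6 7 8 9

From /m/ at 3 rightward: 4 /o/ → [+nasal]; 5 /u/ → [+nasal]; 6 /i/ → [+nasal]; 7 /u/ → [+nasal]; 8 /a/ → [+nasal]; 9 /o/ → [+nasal]; 10 /z/ blocks.
Targets with no active source: positions 1 2 11 12 13 14 15 stay [-nasal].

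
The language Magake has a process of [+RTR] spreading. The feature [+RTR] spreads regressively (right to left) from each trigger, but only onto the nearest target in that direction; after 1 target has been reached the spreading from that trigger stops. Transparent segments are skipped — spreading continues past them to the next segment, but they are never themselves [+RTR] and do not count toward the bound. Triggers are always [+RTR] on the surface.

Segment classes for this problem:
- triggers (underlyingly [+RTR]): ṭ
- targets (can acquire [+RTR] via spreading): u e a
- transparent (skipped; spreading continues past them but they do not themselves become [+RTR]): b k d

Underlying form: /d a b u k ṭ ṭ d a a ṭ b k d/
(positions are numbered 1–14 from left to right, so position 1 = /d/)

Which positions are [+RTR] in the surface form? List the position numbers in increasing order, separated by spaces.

4 6 7 10 11

From /ṭ/ at 6 leftward: 5 /k/ transparent; 4 /u/ → [+RTR]; bound reached.
From /ṭ/ at 7 leftward: 6 /ṭ/ is itself a trigger — this domain ends here.
From /ṭ/ at 11 leftward: 10 /a/ → [+RTR]; bound reached.
Targets with no active source: positions 2 9 stay [-emphatic].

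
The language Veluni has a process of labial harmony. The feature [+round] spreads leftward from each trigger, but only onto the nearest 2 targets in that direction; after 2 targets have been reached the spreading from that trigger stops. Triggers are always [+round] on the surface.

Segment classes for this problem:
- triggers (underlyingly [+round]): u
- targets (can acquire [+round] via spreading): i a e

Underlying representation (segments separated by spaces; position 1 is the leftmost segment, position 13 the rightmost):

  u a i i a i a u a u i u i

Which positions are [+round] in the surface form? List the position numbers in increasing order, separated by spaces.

From /u/ at 1 leftward: word edge.
From /u/ at 8 leftward: 7 /a/ → [+round]; 6 /i/ → [+round]; bound reached.
From /u/ at 10 leftward: 9 /a/ → [+round]; 8 /u/ is itself a trigger — this domain ends here.
From /u/ at 12 leftward: 11 /i/ → [+round]; 10 /u/ is itself a trigger — this domain ends here.
Targets with no active source: positions 2 3 4 5 13 stay [-round].

1 6 7 8 9 10 11 12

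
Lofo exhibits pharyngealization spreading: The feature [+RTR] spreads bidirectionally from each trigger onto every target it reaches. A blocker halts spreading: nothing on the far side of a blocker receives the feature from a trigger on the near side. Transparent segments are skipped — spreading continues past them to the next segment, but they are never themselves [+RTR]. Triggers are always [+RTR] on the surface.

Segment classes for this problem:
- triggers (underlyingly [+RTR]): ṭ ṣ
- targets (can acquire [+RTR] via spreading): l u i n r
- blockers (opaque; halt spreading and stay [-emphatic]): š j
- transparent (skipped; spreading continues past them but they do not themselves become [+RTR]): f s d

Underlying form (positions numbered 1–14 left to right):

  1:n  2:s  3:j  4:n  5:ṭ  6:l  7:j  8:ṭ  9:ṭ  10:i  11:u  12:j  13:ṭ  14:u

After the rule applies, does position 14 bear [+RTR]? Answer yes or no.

yes

From /ṭ/ at 5 rightward: 6 /l/ → [+RTR]; 7 /j/ blocks.
From /ṭ/ at 5 leftward: 4 /n/ → [+RTR]; 3 /j/ blocks.
From /ṭ/ at 8 rightward: 9 /ṭ/ is itself a trigger — this domain ends here.
From /ṭ/ at 8 leftward: 7 /j/ blocks.
From /ṭ/ at 9 rightward: 10 /i/ → [+RTR]; 11 /u/ → [+RTR]; 12 /j/ blocks.
From /ṭ/ at 9 leftward: 8 /ṭ/ is itself a trigger — this domain ends here.
From /ṭ/ at 13 rightward: 14 /u/ → [+RTR]; word edge.
From /ṭ/ at 13 leftward: 12 /j/ blocks.
Target with no active source: position 1 stays [-emphatic].
[+RTR] positions on the surface: 4 5 6 8 9 10 11 13 14.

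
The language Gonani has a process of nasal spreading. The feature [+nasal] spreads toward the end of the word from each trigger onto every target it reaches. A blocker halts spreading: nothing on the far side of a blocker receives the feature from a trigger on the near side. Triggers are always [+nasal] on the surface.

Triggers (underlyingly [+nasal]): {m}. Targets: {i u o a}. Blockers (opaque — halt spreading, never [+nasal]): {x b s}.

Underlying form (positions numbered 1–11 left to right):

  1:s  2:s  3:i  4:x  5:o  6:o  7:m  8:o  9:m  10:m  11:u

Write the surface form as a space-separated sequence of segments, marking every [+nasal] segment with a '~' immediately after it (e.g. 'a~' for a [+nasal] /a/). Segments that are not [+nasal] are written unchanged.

From /m/ at 7 rightward: 8 /o/ → [+nasal]; 9 /m/ is itself a trigger — this domain ends here.
From /m/ at 9 rightward: 10 /m/ is itself a trigger — this domain ends here.
From /m/ at 10 rightward: 11 /u/ → [+nasal]; word edge.
Targets with no active source: positions 3 5 6 stay [-nasal].
[+nasal] positions on the surface: 7 8 9 10 11.

s s i x o o m~ o~ m~ m~ u~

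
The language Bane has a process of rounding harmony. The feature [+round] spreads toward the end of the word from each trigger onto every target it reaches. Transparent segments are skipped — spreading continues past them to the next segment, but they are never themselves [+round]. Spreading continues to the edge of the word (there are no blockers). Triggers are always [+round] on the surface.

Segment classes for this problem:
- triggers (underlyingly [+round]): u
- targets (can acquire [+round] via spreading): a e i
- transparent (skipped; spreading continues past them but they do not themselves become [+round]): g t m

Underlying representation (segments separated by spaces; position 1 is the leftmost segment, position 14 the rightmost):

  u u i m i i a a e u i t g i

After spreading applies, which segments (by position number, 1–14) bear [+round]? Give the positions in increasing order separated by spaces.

1 2 3 5 6 7 8 9 10 11 14

From /u/ at 1 rightward: 2 /u/ is itself a trigger — this domain ends here.
From /u/ at 2 rightward: 3 /i/ → [+round]; 4 /m/ transparent; 5 /i/ → [+round]; 6 /i/ → [+round]; 7 /a/ → [+round]; 8 /a/ → [+round]; 9 /e/ → [+round]; 10 /u/ is itself a trigger — this domain ends here.
From /u/ at 10 rightward: 11 /i/ → [+round]; 12 /t/ transparent; 13 /g/ transparent; 14 /i/ → [+round]; word edge.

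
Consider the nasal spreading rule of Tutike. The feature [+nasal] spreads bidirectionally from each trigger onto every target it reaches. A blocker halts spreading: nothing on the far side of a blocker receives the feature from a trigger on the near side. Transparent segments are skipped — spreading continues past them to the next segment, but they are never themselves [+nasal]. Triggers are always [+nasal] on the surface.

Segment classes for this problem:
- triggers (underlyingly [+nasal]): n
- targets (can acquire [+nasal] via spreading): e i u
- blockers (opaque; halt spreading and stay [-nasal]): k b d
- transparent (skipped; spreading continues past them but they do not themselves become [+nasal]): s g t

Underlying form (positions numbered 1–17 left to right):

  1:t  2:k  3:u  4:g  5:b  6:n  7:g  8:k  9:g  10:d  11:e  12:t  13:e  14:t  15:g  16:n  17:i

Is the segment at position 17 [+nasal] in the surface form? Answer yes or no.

From /n/ at 6 rightward: 7 /g/ transparent; 8 /k/ blocks.
From /n/ at 6 leftward: 5 /b/ blocks.
From /n/ at 16 rightward: 17 /i/ → [+nasal]; word edge.
From /n/ at 16 leftward: 15 /g/ transparent; 14 /t/ transparent; 13 /e/ → [+nasal]; 12 /t/ transparent; 11 /e/ → [+nasal]; 10 /d/ blocks.
Target with no active source: position 3 stays [-nasal].
[+nasal] positions on the surface: 6 11 13 16 17.

yes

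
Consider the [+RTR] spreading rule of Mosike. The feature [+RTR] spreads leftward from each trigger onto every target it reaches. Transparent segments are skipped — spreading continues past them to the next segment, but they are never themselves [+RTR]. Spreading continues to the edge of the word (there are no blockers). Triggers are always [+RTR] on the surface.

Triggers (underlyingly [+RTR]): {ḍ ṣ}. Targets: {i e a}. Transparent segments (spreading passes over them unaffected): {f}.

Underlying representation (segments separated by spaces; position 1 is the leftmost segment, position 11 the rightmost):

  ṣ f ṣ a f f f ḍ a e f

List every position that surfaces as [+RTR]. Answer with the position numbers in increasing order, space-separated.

From /ṣ/ at 1 leftward: word edge.
From /ṣ/ at 3 leftward: 2 /f/ transparent; 1 /ṣ/ is itself a trigger — this domain ends here.
From /ḍ/ at 8 leftward: 7 /f/ transparent; 6 /f/ transparent; 5 /f/ transparent; 4 /a/ → [+RTR]; 3 /ṣ/ is itself a trigger — this domain ends here.
Targets with no active source: positions 9 10 stay [-emphatic].

1 3 4 8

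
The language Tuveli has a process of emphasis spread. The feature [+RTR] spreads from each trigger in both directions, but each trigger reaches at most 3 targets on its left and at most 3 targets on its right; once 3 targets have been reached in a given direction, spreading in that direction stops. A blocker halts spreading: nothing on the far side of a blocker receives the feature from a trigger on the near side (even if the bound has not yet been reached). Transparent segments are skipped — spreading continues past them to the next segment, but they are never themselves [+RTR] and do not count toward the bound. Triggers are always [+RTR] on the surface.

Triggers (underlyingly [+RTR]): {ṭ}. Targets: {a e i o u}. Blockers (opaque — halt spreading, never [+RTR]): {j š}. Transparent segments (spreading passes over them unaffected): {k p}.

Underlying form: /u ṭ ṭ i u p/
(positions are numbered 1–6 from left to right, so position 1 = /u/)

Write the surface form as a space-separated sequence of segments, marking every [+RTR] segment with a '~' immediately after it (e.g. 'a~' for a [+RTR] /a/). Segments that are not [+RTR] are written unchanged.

From /ṭ/ at 2 rightward: 3 /ṭ/ is itself a trigger — this domain ends here.
From /ṭ/ at 2 leftward: 1 /u/ → [+RTR]; word edge.
From /ṭ/ at 3 rightward: 4 /i/ → [+RTR]; 5 /u/ → [+RTR]; 6 /p/ transparent; word edge.
From /ṭ/ at 3 leftward: 2 /ṭ/ is itself a trigger — this domain ends here.
[+RTR] positions on the surface: 1 2 3 4 5.

u~ ṭ~ ṭ~ i~ u~ p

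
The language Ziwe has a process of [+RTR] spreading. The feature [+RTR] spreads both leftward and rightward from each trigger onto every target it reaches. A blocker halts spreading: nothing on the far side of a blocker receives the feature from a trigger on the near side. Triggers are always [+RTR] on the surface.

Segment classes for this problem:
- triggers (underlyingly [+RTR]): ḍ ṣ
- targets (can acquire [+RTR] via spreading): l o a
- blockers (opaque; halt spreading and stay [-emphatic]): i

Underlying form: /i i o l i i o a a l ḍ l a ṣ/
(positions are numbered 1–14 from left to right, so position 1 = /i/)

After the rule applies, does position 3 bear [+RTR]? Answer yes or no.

no

From /ḍ/ at 11 rightward: 12 /l/ → [+RTR]; 13 /a/ → [+RTR]; 14 /ṣ/ is itself a trigger — this domain ends here.
From /ḍ/ at 11 leftward: 10 /l/ → [+RTR]; 9 /a/ → [+RTR]; 8 /a/ → [+RTR]; 7 /o/ → [+RTR]; 6 /i/ blocks.
From /ṣ/ at 14 rightward: word edge.
From /ṣ/ at 14 leftward: 13 /a/ → [+RTR]; 12 /l/ → [+RTR]; 11 /ḍ/ is itself a trigger — this domain ends here.
Targets with no active source: positions 3 4 stay [-emphatic].
[+RTR] positions on the surface: 7 8 9 10 11 12 13 14.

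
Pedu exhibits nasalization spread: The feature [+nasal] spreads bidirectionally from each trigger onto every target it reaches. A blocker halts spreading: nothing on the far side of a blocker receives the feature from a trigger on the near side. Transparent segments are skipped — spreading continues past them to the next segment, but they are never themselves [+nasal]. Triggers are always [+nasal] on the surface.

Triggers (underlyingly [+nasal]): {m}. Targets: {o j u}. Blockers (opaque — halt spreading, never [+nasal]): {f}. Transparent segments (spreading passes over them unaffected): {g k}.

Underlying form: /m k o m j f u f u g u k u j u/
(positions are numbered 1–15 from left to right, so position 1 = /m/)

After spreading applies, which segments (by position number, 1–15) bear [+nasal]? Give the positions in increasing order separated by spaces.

From /m/ at 1 rightward: 2 /k/ transparent; 3 /o/ → [+nasal]; 4 /m/ is itself a trigger — this domain ends here.
From /m/ at 1 leftward: word edge.
From /m/ at 4 rightward: 5 /j/ → [+nasal]; 6 /f/ blocks.
From /m/ at 4 leftward: 3 /o/ → [+nasal]; 2 /k/ transparent; 1 /m/ is itself a trigger — this domain ends here.
Targets with no active source: positions 7 9 11 13 14 15 stay [-nasal].

1 3 4 5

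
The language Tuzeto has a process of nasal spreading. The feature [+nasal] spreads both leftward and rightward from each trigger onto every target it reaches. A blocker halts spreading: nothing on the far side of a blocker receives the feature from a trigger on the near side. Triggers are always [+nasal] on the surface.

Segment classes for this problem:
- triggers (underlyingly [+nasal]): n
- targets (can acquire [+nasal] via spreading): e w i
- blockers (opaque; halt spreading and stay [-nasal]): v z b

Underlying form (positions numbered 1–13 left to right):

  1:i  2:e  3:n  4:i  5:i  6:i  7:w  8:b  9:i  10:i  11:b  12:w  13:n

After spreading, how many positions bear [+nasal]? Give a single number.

From /n/ at 3 rightward: 4 /i/ → [+nasal]; 5 /i/ → [+nasal]; 6 /i/ → [+nasal]; 7 /w/ → [+nasal]; 8 /b/ blocks.
From /n/ at 3 leftward: 2 /e/ → [+nasal]; 1 /i/ → [+nasal]; word edge.
From /n/ at 13 rightward: word edge.
From /n/ at 13 leftward: 12 /w/ → [+nasal]; 11 /b/ blocks.
Targets with no active source: positions 9 10 stay [-nasal].
[+nasal] positions on the surface: 1 2 3 4 5 6 7 12 13.

9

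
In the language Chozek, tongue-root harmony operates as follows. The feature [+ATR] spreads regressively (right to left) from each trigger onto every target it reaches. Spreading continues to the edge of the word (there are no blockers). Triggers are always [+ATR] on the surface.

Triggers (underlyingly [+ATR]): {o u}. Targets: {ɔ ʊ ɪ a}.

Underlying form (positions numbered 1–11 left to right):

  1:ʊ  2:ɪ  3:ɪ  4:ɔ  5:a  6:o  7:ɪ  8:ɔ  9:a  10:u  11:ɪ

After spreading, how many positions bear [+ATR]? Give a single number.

From /o/ at 6 leftward: 5 /a/ → [+ATR]; 4 /ɔ/ → [+ATR]; 3 /ɪ/ → [+ATR]; 2 /ɪ/ → [+ATR]; 1 /ʊ/ → [+ATR]; word edge.
From /u/ at 10 leftward: 9 /a/ → [+ATR]; 8 /ɔ/ → [+ATR]; 7 /ɪ/ → [+ATR]; 6 /o/ is itself a trigger — this domain ends here.
Target with no active source: position 11 stays [-ATR].
[+ATR] positions on the surface: 1 2 3 4 5 6 7 8 9 10.

10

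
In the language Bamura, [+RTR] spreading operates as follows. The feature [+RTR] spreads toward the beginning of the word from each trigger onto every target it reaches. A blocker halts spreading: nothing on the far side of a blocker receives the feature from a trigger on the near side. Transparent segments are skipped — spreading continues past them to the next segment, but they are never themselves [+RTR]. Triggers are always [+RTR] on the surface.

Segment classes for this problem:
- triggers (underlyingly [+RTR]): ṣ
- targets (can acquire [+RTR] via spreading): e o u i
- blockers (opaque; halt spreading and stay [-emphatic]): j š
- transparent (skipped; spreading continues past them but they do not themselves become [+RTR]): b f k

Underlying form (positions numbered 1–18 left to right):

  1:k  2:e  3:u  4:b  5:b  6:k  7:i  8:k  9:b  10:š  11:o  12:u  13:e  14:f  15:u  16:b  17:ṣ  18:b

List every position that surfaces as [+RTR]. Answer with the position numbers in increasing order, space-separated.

From /ṣ/ at 17 leftward: 16 /b/ transparent; 15 /u/ → [+RTR]; 14 /f/ transparent; 13 /e/ → [+RTR]; 12 /u/ → [+RTR]; 11 /o/ → [+RTR]; 10 /š/ blocks.
Targets with no active source: positions 2 3 7 stay [-emphatic].

11 12 13 15 17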